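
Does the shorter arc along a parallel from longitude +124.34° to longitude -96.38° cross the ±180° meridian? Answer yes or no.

Naïve |-96.38 − 124.34| = 220.72° > 180°, so the shorter arc goes the other way round — across 180°.
Signed shortest Δλ = ((-96.38 − 124.34 + 180) mod 360) − 180 = 139.28°.
Going east by 139.28° from +124.34° passes through 180° before reaching -96.38°.

Yes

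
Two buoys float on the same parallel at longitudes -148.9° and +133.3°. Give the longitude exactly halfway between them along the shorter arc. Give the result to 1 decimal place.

+172.2°

Signed shortest Δλ from -148.9° to +133.3° is -77.8°.
Midpoint longitude = -148.9° + (-77.8°)/2 = -148.9° − 38.9° = -187.8°.
Normalise into (−180°, 180°]: +172.2°.
(The naïve average (-148.9 + +133.3)/2 = -7.8° is on the wrong side of the globe.)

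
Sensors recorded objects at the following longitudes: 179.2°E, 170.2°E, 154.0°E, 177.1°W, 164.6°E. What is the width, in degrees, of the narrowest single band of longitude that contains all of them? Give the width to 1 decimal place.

28.9°

Sort the longitudes: -177.1°, +154.0°, +164.6°, +170.2°, +179.2°.
Eastward gaps between consecutive values (wrapping around): 331.1°, 10.6°, 5.6°, 9.0°, 3.7°.
Largest gap = 331.1° ⇒ minimal covering band is its complement: 360° − 331.1° = 28.9°.
Band runs from +154.0° eastward to -177.1°, crossing the antimeridian.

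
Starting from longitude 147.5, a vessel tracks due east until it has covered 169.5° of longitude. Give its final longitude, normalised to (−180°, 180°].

-43.0°

Start at +147.5°; shift +169.5° → +317.0°.
+317.0° lies outside (−180°, 180°]; subtract 360° → -43.0°.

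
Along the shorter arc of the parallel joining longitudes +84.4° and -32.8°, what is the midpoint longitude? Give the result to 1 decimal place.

Signed shortest Δλ from +84.4° to -32.8° is -117.2°.
Midpoint longitude = +84.4° + (-117.2°)/2 = +84.4° − 58.6° = +25.8°.

+25.8°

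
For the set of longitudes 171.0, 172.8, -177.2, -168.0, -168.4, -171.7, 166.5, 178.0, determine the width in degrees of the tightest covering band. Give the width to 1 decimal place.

25.5°

Sort the longitudes: -177.2°, -171.7°, -168.4°, -168.0°, +166.5°, +171.0°, +172.8°, +178.0°.
Eastward gaps between consecutive values (wrapping around): 5.5°, 3.3°, 0.4°, 334.5°, 4.5°, 1.8°, 5.2°, 4.8°.
Largest gap = 334.5° ⇒ minimal covering band is its complement: 360° − 334.5° = 25.5°.
Band runs from +166.5° eastward to -168.0°, crossing the antimeridian.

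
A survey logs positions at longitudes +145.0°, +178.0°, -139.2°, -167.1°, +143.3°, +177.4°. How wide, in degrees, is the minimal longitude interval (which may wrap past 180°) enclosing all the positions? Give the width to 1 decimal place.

Sort the longitudes: -167.1°, -139.2°, +143.3°, +145.0°, +177.4°, +178.0°.
Eastward gaps between consecutive values (wrapping around): 27.9°, 282.5°, 1.7°, 32.4°, 0.6°, 14.9°.
Largest gap = 282.5° ⇒ minimal covering band is its complement: 360° − 282.5° = 77.5°.
Band runs from +143.3° eastward to -139.2°, crossing the antimeridian.

77.5°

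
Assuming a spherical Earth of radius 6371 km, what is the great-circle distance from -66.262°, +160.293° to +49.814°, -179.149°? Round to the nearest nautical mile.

7033 nmi

Δλ = -179.149 − 160.293 = -339.442°; wrapped into (−180°, 180°]: 20.558°.
Δφ = 49.814 − -66.262 = 116.076°.
a = sin²(Δφ/2) + cos φ₁ · cos φ₂ · sin²(Δλ/2) = 0.728053.
c = 2·atan2(√a, √(1−a)) = 2.04441 rad → d = 6371·c ≈ 13024.94 km ≈ 7032.90 nmi.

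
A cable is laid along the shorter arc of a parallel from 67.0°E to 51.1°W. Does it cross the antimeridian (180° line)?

No

Signed shortest Δλ = ((-51.1 − 67.0 + 180) mod 360) − 180 = -118.1°.
Going west by 118.1° from +67.0° reaches -51.1° without touching 180°.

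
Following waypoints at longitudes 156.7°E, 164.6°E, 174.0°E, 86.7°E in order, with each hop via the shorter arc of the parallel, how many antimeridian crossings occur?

Leg 1: +156.7° → +164.6°, shortest Δλ = 7.9° (east) — does not cross 180°.
Leg 2: +164.6° → +174.0°, shortest Δλ = 9.4° (east) — does not cross 180°.
Leg 3: +174.0° → +86.7°, shortest Δλ = -87.3° (west) — does not cross 180°.
Total crossings: 0.

0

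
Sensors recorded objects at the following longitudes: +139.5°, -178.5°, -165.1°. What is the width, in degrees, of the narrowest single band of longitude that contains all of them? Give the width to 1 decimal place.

55.4°

Sort the longitudes: -178.5°, -165.1°, +139.5°.
Eastward gaps between consecutive values (wrapping around): 13.4°, 304.6°, 42.0°.
Largest gap = 304.6° ⇒ minimal covering band is its complement: 360° − 304.6° = 55.4°.
Band runs from +139.5° eastward to -165.1°, crossing the antimeridian.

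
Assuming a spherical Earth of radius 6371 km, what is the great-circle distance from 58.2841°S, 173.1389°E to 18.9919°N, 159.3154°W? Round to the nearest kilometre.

8959 km

Δλ = -159.3154 − 173.1389 = -332.4543°; wrapped into (−180°, 180°]: 27.5457°.
Δφ = 18.9919 − -58.2841 = 77.2760°.
a = sin²(Δφ/2) + cos φ₁ · cos φ₂ · sin²(Δλ/2) = 0.418047.
c = 2·atan2(√a, √(1−a)) = 1.40615 rad → d = 6371·c ≈ 8958.57 km.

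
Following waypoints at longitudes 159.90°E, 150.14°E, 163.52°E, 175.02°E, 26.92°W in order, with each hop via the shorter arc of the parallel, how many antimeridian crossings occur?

Leg 1: +159.90° → +150.14°, shortest Δλ = -9.76° (west) — does not cross 180°.
Leg 2: +150.14° → +163.52°, shortest Δλ = 13.38° (east) — does not cross 180°.
Leg 3: +163.52° → +175.02°, shortest Δλ = 11.5° (east) — does not cross 180°.
Leg 4: +175.02° → -26.92°, shortest Δλ = 158.06° (east) — crosses 180°.
Total crossings: 1.

1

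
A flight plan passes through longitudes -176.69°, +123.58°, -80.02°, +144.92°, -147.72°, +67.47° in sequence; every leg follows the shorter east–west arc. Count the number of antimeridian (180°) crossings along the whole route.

5

Leg 1: -176.69° → +123.58°, shortest Δλ = -59.73° (west) — crosses 180°.
Leg 2: +123.58° → -80.02°, shortest Δλ = 156.4° (east) — crosses 180°.
Leg 3: -80.02° → +144.92°, shortest Δλ = -135.06° (west) — crosses 180°.
Leg 4: +144.92° → -147.72°, shortest Δλ = 67.36° (east) — crosses 180°.
Leg 5: -147.72° → +67.47°, shortest Δλ = -144.81° (west) — crosses 180°.
Total crossings: 5.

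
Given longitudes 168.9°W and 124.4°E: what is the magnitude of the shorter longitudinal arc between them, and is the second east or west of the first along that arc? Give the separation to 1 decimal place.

66.7° west

Raw difference: 124.4 − -168.9 = 293.3°.
Normalise into (−180°, 180°]: 293.3° − 360° = -66.7°.
Negative ⇒ the second point lies to the west; separation 66.7°.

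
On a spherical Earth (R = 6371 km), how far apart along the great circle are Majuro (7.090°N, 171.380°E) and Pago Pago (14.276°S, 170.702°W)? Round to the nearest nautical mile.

Δλ = -170.702 − 171.380 = -342.082°; wrapped into (−180°, 180°]: 17.918°.
Δφ = -14.276 − 7.090 = -21.366°.
a = sin²(Δφ/2) + cos φ₁ · cos φ₂ · sin²(Δλ/2) = 0.057686.
c = 2·atan2(√a, √(1−a)) = 0.48510 rad → d = 6371·c ≈ 3090.59 km ≈ 1668.78 nmi.

1669 nmi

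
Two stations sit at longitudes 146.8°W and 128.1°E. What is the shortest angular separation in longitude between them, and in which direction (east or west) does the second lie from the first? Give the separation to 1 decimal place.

Raw difference: 128.1 − -146.8 = 274.9°.
Normalise into (−180°, 180°]: 274.9° − 360° = -85.1°.
Negative ⇒ the second point lies to the west; separation 85.1°.

85.1° west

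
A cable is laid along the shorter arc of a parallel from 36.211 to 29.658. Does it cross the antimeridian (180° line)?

No

Signed shortest Δλ = ((29.658 − 36.211 + 180) mod 360) − 180 = -6.553°.
Going west by 6.553° from +36.211° reaches +29.658° without touching 180°.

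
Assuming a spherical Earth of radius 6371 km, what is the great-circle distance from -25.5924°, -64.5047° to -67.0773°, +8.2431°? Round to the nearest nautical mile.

Δλ = 8.2431 − -64.5047 = 72.7478°.
Δφ = -67.0773 − -25.5924 = -41.4849°.
a = sin²(Δφ/2) + cos φ₁ · cos φ₂ · sin²(Δλ/2) = 0.248982.
c = 2·atan2(√a, √(1−a)) = 1.04485 rad → d = 6371·c ≈ 6656.71 km ≈ 3594.34 nmi.

3594 nmi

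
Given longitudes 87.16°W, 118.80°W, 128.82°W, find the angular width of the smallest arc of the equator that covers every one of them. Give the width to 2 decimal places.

41.66°

Sort the longitudes: -128.82°, -118.80°, -87.16°.
Eastward gaps between consecutive values (wrapping around): 10.02°, 31.64°, 318.34°.
Largest gap = 318.34° ⇒ minimal covering band is its complement: 360° − 318.34° = 41.66°.
Band runs from -128.82° eastward to -87.16°.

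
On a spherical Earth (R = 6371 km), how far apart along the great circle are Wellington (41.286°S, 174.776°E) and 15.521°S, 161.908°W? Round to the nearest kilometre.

3637 km

Δλ = -161.908 − 174.776 = -336.684°; wrapped into (−180°, 180°]: 23.316°.
Δφ = -15.521 − -41.286 = 25.765°.
a = sin²(Δφ/2) + cos φ₁ · cos φ₂ · sin²(Δλ/2) = 0.079271.
c = 2·atan2(√a, √(1−a)) = 0.57082 rad → d = 6371·c ≈ 3636.70 km.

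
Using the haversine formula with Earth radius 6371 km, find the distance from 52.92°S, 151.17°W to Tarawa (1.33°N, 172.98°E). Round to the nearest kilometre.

6890 km

Δλ = 172.98 − -151.17 = 324.15°; wrapped into (−180°, 180°]: -35.85°.
Δφ = 1.33 − -52.92 = 54.25°.
a = sin²(Δφ/2) + cos φ₁ · cos φ₂ · sin²(Δλ/2) = 0.264971.
c = 2·atan2(√a, √(1−a)) = 1.08144 rad → d = 6371·c ≈ 6889.86 km.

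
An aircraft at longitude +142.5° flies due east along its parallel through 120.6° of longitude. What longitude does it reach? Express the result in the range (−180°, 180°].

-96.9°

Start at +142.5°; shift +120.6° → +263.1°.
+263.1° lies outside (−180°, 180°]; subtract 360° → -96.9°.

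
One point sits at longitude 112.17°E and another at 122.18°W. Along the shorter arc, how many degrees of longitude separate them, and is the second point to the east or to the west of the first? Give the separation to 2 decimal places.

Raw difference: -122.18 − 112.17 = -234.35°.
Normalise into (−180°, 180°]: -234.35° + 360° = 125.65°.
Positive ⇒ the second point lies to the east; separation 125.65°.

125.65° east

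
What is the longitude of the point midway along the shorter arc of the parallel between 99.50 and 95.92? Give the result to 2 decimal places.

Signed shortest Δλ from +99.50° to +95.92° is -3.58°.
Midpoint longitude = +99.50° + (-3.58°)/2 = +99.50° − 1.79° = +97.71°.

+97.71°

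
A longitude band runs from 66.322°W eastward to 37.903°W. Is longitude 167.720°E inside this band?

No

Band width going east from -66.322° to -37.903°: ((-37.903 − -66.322) mod 360) = 28.419°.
Offset of +167.720° east of the west edge: ((167.720 − -66.322) mod 360) = 234.042°.
234.042° > 28.419° ⇒ outside.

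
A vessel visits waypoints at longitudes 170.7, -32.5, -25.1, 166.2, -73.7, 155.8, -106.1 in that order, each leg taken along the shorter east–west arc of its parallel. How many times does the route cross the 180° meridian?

Leg 1: +170.7° → -32.5°, shortest Δλ = 156.8° (east) — crosses 180°.
Leg 2: -32.5° → -25.1°, shortest Δλ = 7.4° (east) — does not cross 180°.
Leg 3: -25.1° → +166.2°, shortest Δλ = -168.7° (west) — crosses 180°.
Leg 4: +166.2° → -73.7°, shortest Δλ = 120.1° (east) — crosses 180°.
Leg 5: -73.7° → +155.8°, shortest Δλ = -130.5° (west) — crosses 180°.
Leg 6: +155.8° → -106.1°, shortest Δλ = 98.1° (east) — crosses 180°.
Total crossings: 5.

5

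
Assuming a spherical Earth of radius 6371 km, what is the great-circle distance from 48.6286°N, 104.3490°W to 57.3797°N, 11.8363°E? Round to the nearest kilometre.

6855 km

Δλ = 11.8363 − -104.3490 = 116.1853°.
Δφ = 57.3797 − 48.6286 = 8.7511°.
a = sin²(Δφ/2) + cos φ₁ · cos φ₂ · sin²(Δλ/2) = 0.262577.
c = 2·atan2(√a, √(1−a)) = 1.07601 rad → d = 6371·c ≈ 6855.25 km.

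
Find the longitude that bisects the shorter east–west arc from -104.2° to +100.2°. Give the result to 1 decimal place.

+178.0°

Signed shortest Δλ from -104.2° to +100.2° is -155.6°.
Midpoint longitude = -104.2° + (-155.6°)/2 = -104.2° − 77.8° = -182.0°.
Normalise into (−180°, 180°]: +178.0°.
(The naïve average (-104.2 + +100.2)/2 = -2.0° is on the wrong side of the globe.)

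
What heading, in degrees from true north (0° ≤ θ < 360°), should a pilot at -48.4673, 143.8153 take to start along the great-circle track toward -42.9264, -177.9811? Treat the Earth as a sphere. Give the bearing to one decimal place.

92.6°

Δλ = -177.9811 − 143.8153 = -321.7964°; wrapped into (−180°, 180°]: 38.2036°.
θ = atan2( sin Δλ · cos φ₂ , cos φ₁ · sin φ₂ − sin φ₁ · cos φ₂ · cos Δλ )
  = atan2(0.45285, -0.02084) = 92.635° → normalised to [0°, 360°): 92.635°.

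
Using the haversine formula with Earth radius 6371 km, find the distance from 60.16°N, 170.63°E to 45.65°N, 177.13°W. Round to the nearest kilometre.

1804 km

Δλ = -177.13 − 170.63 = -347.76°; wrapped into (−180°, 180°]: 12.24°.
Δφ = 45.65 − 60.16 = -14.51°.
a = sin²(Δφ/2) + cos φ₁ · cos φ₂ · sin²(Δλ/2) = 0.019901.
c = 2·atan2(√a, √(1−a)) = 0.28309 rad → d = 6371·c ≈ 1803.56 km.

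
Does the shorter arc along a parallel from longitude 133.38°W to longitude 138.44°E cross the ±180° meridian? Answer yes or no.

Yes

Naïve |138.44 − -133.38| = 271.82° > 180°, so the shorter arc goes the other way round — across 180°.
Signed shortest Δλ = ((138.44 − -133.38 + 180) mod 360) − 180 = -88.18°.
Going west by 88.18° from -133.38° passes through 180° before reaching +138.44°.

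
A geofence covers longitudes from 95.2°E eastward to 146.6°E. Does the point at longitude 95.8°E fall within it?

Yes

Band width going east from +95.2° to +146.6°: ((146.6 − 95.2) mod 360) = 51.4°.
Offset of +95.8° east of the west edge: ((95.8 − 95.2) mod 360) = 0.6°.
0.6° ≤ 51.4° ⇒ inside.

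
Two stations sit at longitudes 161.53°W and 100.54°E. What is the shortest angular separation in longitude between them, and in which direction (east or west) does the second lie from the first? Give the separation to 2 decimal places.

97.93° west

Raw difference: 100.54 − -161.53 = 262.07°.
Normalise into (−180°, 180°]: 262.07° − 360° = -97.93°.
Negative ⇒ the second point lies to the west; separation 97.93°.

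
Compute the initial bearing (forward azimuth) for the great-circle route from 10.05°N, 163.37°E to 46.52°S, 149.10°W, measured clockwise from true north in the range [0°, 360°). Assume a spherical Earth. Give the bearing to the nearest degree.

147°

Δλ = -149.10 − 163.37 = -312.47°; wrapped into (−180°, 180°]: 47.53°.
θ = atan2( sin Δλ · cos φ₂ , cos φ₁ · sin φ₂ − sin φ₁ · cos φ₂ · cos Δλ )
  = atan2(0.50756, -0.79556) = 147.462° → normalised to [0°, 360°): 147.462°.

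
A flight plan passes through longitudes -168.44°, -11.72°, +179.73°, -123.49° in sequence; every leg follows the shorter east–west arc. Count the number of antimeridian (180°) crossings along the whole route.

Leg 1: -168.44° → -11.72°, shortest Δλ = 156.72° (east) — does not cross 180°.
Leg 2: -11.72° → +179.73°, shortest Δλ = -168.55° (west) — crosses 180°.
Leg 3: +179.73° → -123.49°, shortest Δλ = 56.78° (east) — crosses 180°.
Total crossings: 2.

2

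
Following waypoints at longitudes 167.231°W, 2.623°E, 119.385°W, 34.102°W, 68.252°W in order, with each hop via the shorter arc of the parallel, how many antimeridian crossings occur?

Leg 1: -167.231° → +2.623°, shortest Δλ = 169.854° (east) — does not cross 180°.
Leg 2: +2.623° → -119.385°, shortest Δλ = -122.008° (west) — does not cross 180°.
Leg 3: -119.385° → -34.102°, shortest Δλ = 85.283° (east) — does not cross 180°.
Leg 4: -34.102° → -68.252°, shortest Δλ = -34.15° (west) — does not cross 180°.
Total crossings: 0.

0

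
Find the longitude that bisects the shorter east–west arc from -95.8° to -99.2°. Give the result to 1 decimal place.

Signed shortest Δλ from -95.8° to -99.2° is -3.4°.
Midpoint longitude = -95.8° + (-3.4°)/2 = -95.8° − 1.7° = -97.5°.

-97.5°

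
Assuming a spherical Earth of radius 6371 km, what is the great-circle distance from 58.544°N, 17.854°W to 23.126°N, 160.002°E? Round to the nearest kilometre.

Δλ = 160.002 − -17.854 = 177.856°.
Δφ = 23.126 − 58.544 = -35.418°.
a = sin²(Δφ/2) + cos φ₁ · cos φ₂ · sin²(Δλ/2) = 0.572269.
c = 2·atan2(√a, √(1−a)) = 1.71584 rad → d = 6371·c ≈ 10931.63 km.

10932 km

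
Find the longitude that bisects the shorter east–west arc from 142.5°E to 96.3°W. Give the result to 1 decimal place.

Signed shortest Δλ from +142.5° to -96.3° is +121.2°.
Midpoint longitude = +142.5° + (+121.2°)/2 = +142.5° + 60.6° = +203.1°.
Normalise into (−180°, 180°]: -156.9°.
(The naïve average (+142.5 + -96.3)/2 = 23.1° is on the wrong side of the globe.)

156.9°W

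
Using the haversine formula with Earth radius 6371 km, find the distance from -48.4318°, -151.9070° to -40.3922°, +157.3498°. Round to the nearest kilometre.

4051 km

Δλ = 157.3498 − -151.9070 = 309.2568°; wrapped into (−180°, 180°]: -50.7432°.
Δφ = -40.3922 − -48.4318 = 8.0396°.
a = sin²(Δφ/2) + cos φ₁ · cos φ₂ · sin²(Δλ/2) = 0.097697.
c = 2·atan2(√a, √(1−a)) = 0.63578 rad → d = 6371·c ≈ 4050.58 km.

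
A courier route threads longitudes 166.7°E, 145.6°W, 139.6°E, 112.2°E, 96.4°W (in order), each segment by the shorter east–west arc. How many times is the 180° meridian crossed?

3

Leg 1: +166.7° → -145.6°, shortest Δλ = 47.7° (east) — crosses 180°.
Leg 2: -145.6° → +139.6°, shortest Δλ = -74.8° (west) — crosses 180°.
Leg 3: +139.6° → +112.2°, shortest Δλ = -27.4° (west) — does not cross 180°.
Leg 4: +112.2° → -96.4°, shortest Δλ = 151.4° (east) — crosses 180°.
Total crossings: 3.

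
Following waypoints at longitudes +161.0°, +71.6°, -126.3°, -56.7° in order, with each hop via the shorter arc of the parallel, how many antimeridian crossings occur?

Leg 1: +161.0° → +71.6°, shortest Δλ = -89.4° (west) — does not cross 180°.
Leg 2: +71.6° → -126.3°, shortest Δλ = 162.1° (east) — crosses 180°.
Leg 3: -126.3° → -56.7°, shortest Δλ = 69.6° (east) — does not cross 180°.
Total crossings: 1.

1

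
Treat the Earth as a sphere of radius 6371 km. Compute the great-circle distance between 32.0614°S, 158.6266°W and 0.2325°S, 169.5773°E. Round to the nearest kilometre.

4864 km

Δλ = 169.5773 − -158.6266 = 328.2039°; wrapped into (−180°, 180°]: -31.7961°.
Δφ = -0.2325 − -32.0614 = 31.8289°.
a = sin²(Δφ/2) + cos φ₁ · cos φ₂ · sin²(Δλ/2) = 0.138777.
c = 2·atan2(√a, √(1−a)) = 0.76346 rad → d = 6371·c ≈ 4864.03 km.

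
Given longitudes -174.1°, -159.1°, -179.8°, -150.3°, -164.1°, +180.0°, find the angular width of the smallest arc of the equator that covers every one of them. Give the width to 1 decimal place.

29.7°

Sort the longitudes: -179.8°, -174.1°, -164.1°, -159.1°, -150.3°, +180.0°.
Eastward gaps between consecutive values (wrapping around): 5.7°, 10.0°, 5.0°, 8.8°, 330.3°, 0.2°.
Largest gap = 330.3° ⇒ minimal covering band is its complement: 360° − 330.3° = 29.7°.
Band runs from +180.0° eastward to -150.3°, crossing the antimeridian.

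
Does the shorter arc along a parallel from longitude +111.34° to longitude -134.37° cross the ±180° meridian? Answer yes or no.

Yes

Naïve |-134.37 − 111.34| = 245.71° > 180°, so the shorter arc goes the other way round — across 180°.
Signed shortest Δλ = ((-134.37 − 111.34 + 180) mod 360) − 180 = 114.29°.
Going east by 114.29° from +111.34° passes through 180° before reaching -134.37°.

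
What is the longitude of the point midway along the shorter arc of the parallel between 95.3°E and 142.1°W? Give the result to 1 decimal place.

156.6°E

Signed shortest Δλ from +95.3° to -142.1° is +122.6°.
Midpoint longitude = +95.3° + (+122.6°)/2 = +95.3° + 61.3° = +156.6°.
(The naïve average (+95.3 + -142.1)/2 = -23.4° is on the wrong side of the globe.)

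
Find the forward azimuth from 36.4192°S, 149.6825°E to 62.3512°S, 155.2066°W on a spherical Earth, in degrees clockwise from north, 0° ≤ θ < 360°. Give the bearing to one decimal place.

Δλ = -155.2066 − 149.6825 = -304.8891°; wrapped into (−180°, 180°]: 55.1109°.
θ = atan2( sin Δλ · cos φ₂ , cos φ₁ · sin φ₂ − sin φ₁ · cos φ₂ · cos Δλ )
  = atan2(0.38064, -0.55522) = 145.567° → normalised to [0°, 360°): 145.567°.

145.6°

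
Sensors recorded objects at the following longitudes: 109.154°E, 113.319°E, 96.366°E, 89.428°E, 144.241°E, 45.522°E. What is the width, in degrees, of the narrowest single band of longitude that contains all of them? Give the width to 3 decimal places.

Sort the longitudes: +45.522°, +89.428°, +96.366°, +109.154°, +113.319°, +144.241°.
Eastward gaps between consecutive values (wrapping around): 43.906°, 6.938°, 12.788°, 4.165°, 30.922°, 261.281°.
Largest gap = 261.281° ⇒ minimal covering band is its complement: 360° − 261.281° = 98.719°.
Band runs from +45.522° eastward to +144.241°.

98.719°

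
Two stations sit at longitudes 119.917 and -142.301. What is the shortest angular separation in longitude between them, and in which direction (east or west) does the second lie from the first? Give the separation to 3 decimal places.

Raw difference: -142.301 − 119.917 = -262.218°.
Normalise into (−180°, 180°]: -262.218° + 360° = 97.782°.
Positive ⇒ the second point lies to the east; separation 97.782°.

97.782° east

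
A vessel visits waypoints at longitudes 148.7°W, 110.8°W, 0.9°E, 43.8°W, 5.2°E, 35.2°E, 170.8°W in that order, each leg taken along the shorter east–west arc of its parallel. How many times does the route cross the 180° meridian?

1

Leg 1: -148.7° → -110.8°, shortest Δλ = 37.9° (east) — does not cross 180°.
Leg 2: -110.8° → +0.9°, shortest Δλ = 111.7° (east) — does not cross 180°.
Leg 3: +0.9° → -43.8°, shortest Δλ = -44.7° (west) — does not cross 180°.
Leg 4: -43.8° → +5.2°, shortest Δλ = 49.0° (east) — does not cross 180°.
Leg 5: +5.2° → +35.2°, shortest Δλ = 30.0° (east) — does not cross 180°.
Leg 6: +35.2° → -170.8°, shortest Δλ = 154.0° (east) — crosses 180°.
Total crossings: 1.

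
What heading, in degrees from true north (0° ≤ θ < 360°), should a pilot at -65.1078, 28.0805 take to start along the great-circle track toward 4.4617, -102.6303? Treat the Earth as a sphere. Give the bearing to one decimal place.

233.6°

Δλ = -102.6303 − 28.0805 = -130.7108°.
θ = atan2( sin Δλ · cos φ₂ , cos φ₁ · sin φ₂ − sin φ₁ · cos φ₂ · cos Δλ )
  = atan2(-0.75571, -0.55711) = -126.398° → normalised to [0°, 360°): 233.602°.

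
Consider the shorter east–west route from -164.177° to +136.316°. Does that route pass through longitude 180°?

Yes

Naïve |136.316 − -164.177| = 300.493° > 180°, so the shorter arc goes the other way round — across 180°.
Signed shortest Δλ = ((136.316 − -164.177 + 180) mod 360) − 180 = -59.507°.
Going west by 59.507° from -164.177° passes through 180° before reaching +136.316°.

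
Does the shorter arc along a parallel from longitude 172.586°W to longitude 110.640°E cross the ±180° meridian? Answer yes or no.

Yes

Naïve |110.640 − -172.586| = 283.226° > 180°, so the shorter arc goes the other way round — across 180°.
Signed shortest Δλ = ((110.640 − -172.586 + 180) mod 360) − 180 = -76.774°.
Going west by 76.774° from -172.586° passes through 180° before reaching +110.640°.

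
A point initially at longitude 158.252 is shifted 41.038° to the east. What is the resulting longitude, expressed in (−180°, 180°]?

Start at +158.252°; shift +41.038° → +199.290°.
+199.290° lies outside (−180°, 180°]; subtract 360° → -160.710°.

-160.710°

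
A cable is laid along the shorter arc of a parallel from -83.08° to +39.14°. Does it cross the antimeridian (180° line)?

No

Signed shortest Δλ = ((39.14 − -83.08 + 180) mod 360) − 180 = 122.22°.
Going east by 122.22° from -83.08° reaches +39.14° without touching 180°.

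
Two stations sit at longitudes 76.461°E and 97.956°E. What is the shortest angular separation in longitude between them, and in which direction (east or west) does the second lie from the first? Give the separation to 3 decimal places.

21.495° east

Raw difference: 97.956 − 76.461 = 21.495°.
Normalise into (−180°, 180°]: 21.495° stays 21.495°.
Positive ⇒ the second point lies to the east; separation 21.495°.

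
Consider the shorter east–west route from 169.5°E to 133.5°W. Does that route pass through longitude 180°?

Yes

Naïve |-133.5 − 169.5| = 303.0° > 180°, so the shorter arc goes the other way round — across 180°.
Signed shortest Δλ = ((-133.5 − 169.5 + 180) mod 360) − 180 = 57.0°.
Going east by 57.0° from +169.5° passes through 180° before reaching -133.5°.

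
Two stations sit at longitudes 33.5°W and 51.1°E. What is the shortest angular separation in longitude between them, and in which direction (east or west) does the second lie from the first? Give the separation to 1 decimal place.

84.6° east

Raw difference: 51.1 − -33.5 = 84.6°.
Normalise into (−180°, 180°]: 84.6° stays 84.6°.
Positive ⇒ the second point lies to the east; separation 84.6°.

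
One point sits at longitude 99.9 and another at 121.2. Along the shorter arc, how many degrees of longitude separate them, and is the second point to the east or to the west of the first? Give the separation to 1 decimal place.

Raw difference: 121.2 − 99.9 = 21.3°.
Normalise into (−180°, 180°]: 21.3° stays 21.3°.
Positive ⇒ the second point lies to the east; separation 21.3°.

21.3° east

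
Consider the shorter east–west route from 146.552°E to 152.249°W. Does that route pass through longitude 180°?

Naïve |-152.249 − 146.552| = 298.801° > 180°, so the shorter arc goes the other way round — across 180°.
Signed shortest Δλ = ((-152.249 − 146.552 + 180) mod 360) − 180 = 61.199°.
Going east by 61.199° from +146.552° passes through 180° before reaching -152.249°.

Yes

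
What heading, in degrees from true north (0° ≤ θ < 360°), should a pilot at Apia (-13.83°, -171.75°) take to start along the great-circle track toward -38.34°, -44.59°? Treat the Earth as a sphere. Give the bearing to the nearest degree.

139°

Δλ = -44.59 − -171.75 = 127.16°.
θ = atan2( sin Δλ · cos φ₂ , cos φ₁ · sin φ₂ − sin φ₁ · cos φ₂ · cos Δλ )
  = atan2(0.62508, -0.71560) = 138.862° → normalised to [0°, 360°): 138.862°.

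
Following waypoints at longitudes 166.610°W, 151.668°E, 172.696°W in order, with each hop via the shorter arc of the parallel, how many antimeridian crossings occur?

2

Leg 1: -166.610° → +151.668°, shortest Δλ = -41.722° (west) — crosses 180°.
Leg 2: +151.668° → -172.696°, shortest Δλ = 35.636° (east) — crosses 180°.
Total crossings: 2.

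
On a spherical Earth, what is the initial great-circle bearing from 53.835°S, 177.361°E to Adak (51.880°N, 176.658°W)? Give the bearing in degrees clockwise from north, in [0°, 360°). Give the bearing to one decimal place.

Δλ = -176.658 − 177.361 = -354.019°; wrapped into (−180°, 180°]: 5.981°.
θ = atan2( sin Δλ · cos φ₂ , cos φ₁ · sin φ₂ − sin φ₁ · cos φ₂ · cos Δλ )
  = atan2(0.06432, 0.95991) = 3.834° → normalised to [0°, 360°): 3.834°.

3.8°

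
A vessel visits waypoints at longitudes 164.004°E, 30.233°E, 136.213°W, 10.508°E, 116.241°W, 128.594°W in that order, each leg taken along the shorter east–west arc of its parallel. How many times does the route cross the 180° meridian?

0

Leg 1: +164.004° → +30.233°, shortest Δλ = -133.771° (west) — does not cross 180°.
Leg 2: +30.233° → -136.213°, shortest Δλ = -166.446° (west) — does not cross 180°.
Leg 3: -136.213° → +10.508°, shortest Δλ = 146.721° (east) — does not cross 180°.
Leg 4: +10.508° → -116.241°, shortest Δλ = -126.749° (west) — does not cross 180°.
Leg 5: -116.241° → -128.594°, shortest Δλ = -12.353° (west) — does not cross 180°.
Total crossings: 0.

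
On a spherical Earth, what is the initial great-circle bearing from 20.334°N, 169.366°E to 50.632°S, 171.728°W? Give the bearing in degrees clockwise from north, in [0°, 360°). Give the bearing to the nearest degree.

168°

Δλ = -171.728 − 169.366 = -341.094°; wrapped into (−180°, 180°]: 18.906°.
θ = atan2( sin Δλ · cos φ₂ , cos φ₁ · sin φ₂ − sin φ₁ · cos φ₂ · cos Δλ )
  = atan2(0.20552, -0.93343) = 167.583° → normalised to [0°, 360°): 167.583°.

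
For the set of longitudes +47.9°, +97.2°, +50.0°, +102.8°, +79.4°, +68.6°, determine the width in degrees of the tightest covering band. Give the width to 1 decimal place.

54.9°

Sort the longitudes: +47.9°, +50.0°, +68.6°, +79.4°, +97.2°, +102.8°.
Eastward gaps between consecutive values (wrapping around): 2.1°, 18.6°, 10.8°, 17.8°, 5.6°, 305.1°.
Largest gap = 305.1° ⇒ minimal covering band is its complement: 360° − 305.1° = 54.9°.
Band runs from +47.9° eastward to +102.8°.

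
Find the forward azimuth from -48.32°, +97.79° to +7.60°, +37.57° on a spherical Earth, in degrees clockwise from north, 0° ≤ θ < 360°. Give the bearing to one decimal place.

Δλ = 37.57 − 97.79 = -60.22°.
θ = atan2( sin Δλ · cos φ₂ , cos φ₁ · sin φ₂ − sin φ₁ · cos φ₂ · cos Δλ )
  = atan2(-0.86031, 0.45564) = -62.094° → normalised to [0°, 360°): 297.906°.

297.9°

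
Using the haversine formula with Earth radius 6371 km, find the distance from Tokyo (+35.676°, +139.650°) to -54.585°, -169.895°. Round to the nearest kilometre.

11132 km

Δλ = -169.895 − 139.650 = -309.545°; wrapped into (−180°, 180°]: 50.455°.
Δφ = -54.585 − 35.676 = -90.261°.
a = sin²(Δφ/2) + cos φ₁ · cos φ₂ · sin²(Δλ/2) = 0.587791.
c = 2·atan2(√a, √(1−a)) = 1.74729 rad → d = 6371·c ≈ 11132.01 km.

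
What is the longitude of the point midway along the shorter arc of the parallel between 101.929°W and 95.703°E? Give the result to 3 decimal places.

Signed shortest Δλ from -101.929° to +95.703° is -162.368°.
Midpoint longitude = -101.929° + (-162.368°)/2 = -101.929° − 81.184° = -183.113°.
Normalise into (−180°, 180°]: +176.887°.
(The naïve average (-101.929 + +95.703)/2 = -3.113° is on the wrong side of the globe.)

176.887°E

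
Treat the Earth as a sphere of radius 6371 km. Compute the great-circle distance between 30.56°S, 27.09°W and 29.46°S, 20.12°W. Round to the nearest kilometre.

Δλ = -20.12 − -27.09 = 6.97°.
Δφ = -29.46 − -30.56 = 1.10°.
a = sin²(Δφ/2) + cos φ₁ · cos φ₂ · sin²(Δλ/2) = 0.002863.
c = 2·atan2(√a, √(1−a)) = 0.10706 rad → d = 6371·c ≈ 682.06 km.

682 km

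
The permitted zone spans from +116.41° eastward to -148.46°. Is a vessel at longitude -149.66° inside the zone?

Yes

Band width going east from +116.41° to -148.46°: ((-148.46 − 116.41) mod 360) = 95.13°.
Offset of -149.66° east of the west edge: ((-149.66 − 116.41) mod 360) = 93.93°.
93.93° ≤ 95.13° ⇒ inside.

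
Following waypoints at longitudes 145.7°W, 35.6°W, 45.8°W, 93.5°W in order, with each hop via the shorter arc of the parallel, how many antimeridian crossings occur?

Leg 1: -145.7° → -35.6°, shortest Δλ = 110.1° (east) — does not cross 180°.
Leg 2: -35.6° → -45.8°, shortest Δλ = -10.2° (west) — does not cross 180°.
Leg 3: -45.8° → -93.5°, shortest Δλ = -47.7° (west) — does not cross 180°.
Total crossings: 0.

0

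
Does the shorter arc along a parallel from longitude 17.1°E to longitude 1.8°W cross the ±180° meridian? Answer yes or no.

Signed shortest Δλ = ((-1.8 − 17.1 + 180) mod 360) − 180 = -18.9°.
Going west by 18.9° from +17.1° reaches -1.8° without touching 180°.

No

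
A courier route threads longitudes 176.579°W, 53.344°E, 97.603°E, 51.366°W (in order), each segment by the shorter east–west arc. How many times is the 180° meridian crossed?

Leg 1: -176.579° → +53.344°, shortest Δλ = -130.077° (west) — crosses 180°.
Leg 2: +53.344° → +97.603°, shortest Δλ = 44.259° (east) — does not cross 180°.
Leg 3: +97.603° → -51.366°, shortest Δλ = -148.969° (west) — does not cross 180°.
Total crossings: 1.

1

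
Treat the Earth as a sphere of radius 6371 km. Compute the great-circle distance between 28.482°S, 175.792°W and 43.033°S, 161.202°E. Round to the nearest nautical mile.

1413 nmi

Δλ = 161.202 − -175.792 = 336.994°; wrapped into (−180°, 180°]: -23.006°.
Δφ = -43.033 − -28.482 = -14.551°.
a = sin²(Δφ/2) + cos φ₁ · cos φ₂ · sin²(Δλ/2) = 0.041588.
c = 2·atan2(√a, √(1−a)) = 0.41075 rad → d = 6371·c ≈ 2616.86 km ≈ 1412.99 nmi.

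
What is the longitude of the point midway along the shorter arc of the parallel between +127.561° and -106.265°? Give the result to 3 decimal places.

Signed shortest Δλ from +127.561° to -106.265° is +126.174°.
Midpoint longitude = +127.561° + (+126.174°)/2 = +127.561° + 63.087° = +190.648°.
Normalise into (−180°, 180°]: -169.352°.
(The naïve average (+127.561 + -106.265)/2 = 10.648° is on the wrong side of the globe.)

-169.352°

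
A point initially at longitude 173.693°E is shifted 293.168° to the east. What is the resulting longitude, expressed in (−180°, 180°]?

106.861°E

Start at +173.693°; shift +293.168° → +466.861°.
+466.861° lies outside (−180°, 180°]; subtract 360° → +106.861°.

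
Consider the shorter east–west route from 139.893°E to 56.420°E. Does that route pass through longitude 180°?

Signed shortest Δλ = ((56.420 − 139.893 + 180) mod 360) − 180 = -83.473°.
Going west by 83.473° from +139.893° reaches +56.420° without touching 180°.

No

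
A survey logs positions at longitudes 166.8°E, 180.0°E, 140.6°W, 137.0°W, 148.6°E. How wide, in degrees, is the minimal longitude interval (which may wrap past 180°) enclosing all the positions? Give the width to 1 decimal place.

Sort the longitudes: -140.6°, -137.0°, +148.6°, +166.8°, +180.0°.
Eastward gaps between consecutive values (wrapping around): 3.6°, 285.6°, 18.2°, 13.2°, 39.4°.
Largest gap = 285.6° ⇒ minimal covering band is its complement: 360° − 285.6° = 74.4°.
Band runs from +148.6° eastward to -137.0°, crossing the antimeridian.

74.4°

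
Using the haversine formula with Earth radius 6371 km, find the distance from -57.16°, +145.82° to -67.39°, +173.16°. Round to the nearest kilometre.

1789 km

Δλ = 173.16 − 145.82 = 27.34°.
Δφ = -67.39 − -57.16 = -10.23°.
a = sin²(Δφ/2) + cos φ₁ · cos φ₂ · sin²(Δλ/2) = 0.019593.
c = 2·atan2(√a, √(1−a)) = 0.28087 rad → d = 6371·c ≈ 1789.44 km.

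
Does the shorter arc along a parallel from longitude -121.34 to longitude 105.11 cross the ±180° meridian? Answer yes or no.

Naïve |105.11 − -121.34| = 226.45° > 180°, so the shorter arc goes the other way round — across 180°.
Signed shortest Δλ = ((105.11 − -121.34 + 180) mod 360) − 180 = -133.55°.
Going west by 133.55° from -121.34° passes through 180° before reaching +105.11°.

Yes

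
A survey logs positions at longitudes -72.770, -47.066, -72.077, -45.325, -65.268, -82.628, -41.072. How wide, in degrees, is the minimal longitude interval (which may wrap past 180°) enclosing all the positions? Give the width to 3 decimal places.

Sort the longitudes: -82.628°, -72.770°, -72.077°, -65.268°, -47.066°, -45.325°, -41.072°.
Eastward gaps between consecutive values (wrapping around): 9.858°, 0.693°, 6.809°, 18.202°, 1.741°, 4.253°, 318.444°.
Largest gap = 318.444° ⇒ minimal covering band is its complement: 360° − 318.444° = 41.556°.
Band runs from -82.628° eastward to -41.072°.

41.556°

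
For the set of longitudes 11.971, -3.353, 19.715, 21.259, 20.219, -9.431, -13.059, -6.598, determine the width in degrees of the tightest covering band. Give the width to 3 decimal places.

34.318°

Sort the longitudes: -13.059°, -9.431°, -6.598°, -3.353°, +11.971°, +19.715°, +20.219°, +21.259°.
Eastward gaps between consecutive values (wrapping around): 3.628°, 2.833°, 3.245°, 15.324°, 7.744°, 0.504°, 1.040°, 325.682°.
Largest gap = 325.682° ⇒ minimal covering band is its complement: 360° − 325.682° = 34.318°.
Band runs from -13.059° eastward to +21.259°.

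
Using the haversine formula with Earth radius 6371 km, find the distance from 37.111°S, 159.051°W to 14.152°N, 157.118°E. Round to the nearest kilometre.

Δλ = 157.118 − -159.051 = 316.169°; wrapped into (−180°, 180°]: -43.831°.
Δφ = 14.152 − -37.111 = 51.263°.
a = sin²(Δφ/2) + cos φ₁ · cos φ₂ · sin²(Δλ/2) = 0.294848.
c = 2·atan2(√a, √(1−a)) = 1.14801 rad → d = 6371·c ≈ 7313.97 km.

7314 km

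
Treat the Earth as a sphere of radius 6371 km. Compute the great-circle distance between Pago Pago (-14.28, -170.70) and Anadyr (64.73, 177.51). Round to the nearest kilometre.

Δλ = 177.51 − -170.70 = 348.21°; wrapped into (−180°, 180°]: -11.79°.
Δφ = 64.73 − -14.28 = 79.01°.
a = sin²(Δφ/2) + cos φ₁ · cos φ₂ · sin²(Δλ/2) = 0.409045.
c = 2·atan2(√a, √(1−a)) = 1.38787 rad → d = 6371·c ≈ 8842.11 km.

8842 km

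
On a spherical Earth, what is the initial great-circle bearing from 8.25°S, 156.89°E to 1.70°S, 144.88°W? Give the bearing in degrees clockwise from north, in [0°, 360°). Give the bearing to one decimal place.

86.9°

Δλ = -144.88 − 156.89 = -301.77°; wrapped into (−180°, 180°]: 58.23°.
θ = atan2( sin Δλ · cos φ₂ , cos φ₁ · sin φ₂ − sin φ₁ · cos φ₂ · cos Δλ )
  = atan2(0.84979, 0.04616) = 86.891° → normalised to [0°, 360°): 86.891°.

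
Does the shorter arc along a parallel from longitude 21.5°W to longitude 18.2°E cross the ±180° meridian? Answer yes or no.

No

Signed shortest Δλ = ((18.2 − -21.5 + 180) mod 360) − 180 = 39.7°.
Going east by 39.7° from -21.5° reaches +18.2° without touching 180°.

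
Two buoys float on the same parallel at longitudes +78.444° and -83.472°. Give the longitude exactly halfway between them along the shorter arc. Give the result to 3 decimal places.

Signed shortest Δλ from +78.444° to -83.472° is -161.916°.
Midpoint longitude = +78.444° + (-161.916°)/2 = +78.444° − 80.958° = -2.514°.

-2.514°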